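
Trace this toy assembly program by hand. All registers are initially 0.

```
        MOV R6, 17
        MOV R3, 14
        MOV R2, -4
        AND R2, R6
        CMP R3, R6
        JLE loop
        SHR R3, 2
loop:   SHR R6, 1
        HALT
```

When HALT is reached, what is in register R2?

R6=17
R3=14
R2=-4
R2=(-4)&17=16
CMP R3, R6  (cmp 14,17)
JLE loop: taken
R6=17>>1=8
halt.

16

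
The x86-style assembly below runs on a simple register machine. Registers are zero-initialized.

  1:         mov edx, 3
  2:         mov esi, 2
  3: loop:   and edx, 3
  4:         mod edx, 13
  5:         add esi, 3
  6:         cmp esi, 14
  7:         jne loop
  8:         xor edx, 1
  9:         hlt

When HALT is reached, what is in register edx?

2

after mov edx, 3: edx=3
after mov esi, 2: esi=2
after and edx, 3: edx=3&3=3
after mod edx, 13: edx=3%13=3
after add esi, 3: esi=2+3=5
cmp esi, 14  (cmp 5,14)
jne loop: taken
after and edx, 3: edx=3&3=3
after mod edx, 13: edx=3%13=3
after add esi, 3: esi=5+3=8
cmp esi, 14  (cmp 8,14)
jne loop: taken
after and edx, 3: edx=3&3=3
after mod edx, 13: edx=3%13=3
after add esi, 3: esi=8+3=11
cmp esi, 14  (cmp 11,14)
jne loop: taken
after and edx, 3: edx=3&3=3
after mod edx, 13: edx=3%13=3
after add esi, 3: esi=11+3=14
cmp esi, 14  (cmp 14,14)
jne loop: not taken
after xor edx, 1: edx=3^1=2
halt.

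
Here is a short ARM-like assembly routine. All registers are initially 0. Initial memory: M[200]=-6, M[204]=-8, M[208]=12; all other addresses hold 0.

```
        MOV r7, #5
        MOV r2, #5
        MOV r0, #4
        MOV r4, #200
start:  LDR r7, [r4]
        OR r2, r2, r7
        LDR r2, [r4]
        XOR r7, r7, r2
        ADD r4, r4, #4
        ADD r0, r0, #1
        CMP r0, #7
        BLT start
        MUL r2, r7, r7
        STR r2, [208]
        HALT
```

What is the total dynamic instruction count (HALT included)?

31

MOV r7, #5 → r7=5
MOV r2, #5 → r2=5
MOV r0, #4 → r0=4
MOV r4, #200 → r4=200
LDR r7, [r4] → r7=M[200]=-6
OR r2, r2, r7 → r2=5|(-6)=-1
LDR r2, [r4] → r2=M[200]=-6
XOR r7, r7, r2 → r7=(-6)^(-6)=0
ADD r4, r4, #4 → r4=200+4=204
ADD r0, r0, #1 → r0=4+1=5
CMP r0, #7  (cmp 5,7)
BLT start: taken
LDR r7, [r4] → r7=M[204]=-8
OR r2, r2, r7 → r2=(-6)|(-8)=-6
LDR r2, [r4] → r2=M[204]=-8
XOR r7, r7, r2 → r7=(-8)^(-8)=0
ADD r4, r4, #4 → r4=204+4=208
ADD r0, r0, #1 → r0=5+1=6
CMP r0, #7  (cmp 6,7)
BLT start: taken
LDR r7, [r4] → r7=M[208]=12
OR r2, r2, r7 → r2=(-8)|12=-4
LDR r2, [r4] → r2=M[208]=12
XOR r7, r7, r2 → r7=12^12=0
ADD r4, r4, #4 → r4=208+4=212
ADD r0, r0, #1 → r0=6+1=7
CMP r0, #7  (cmp 7,7)
BLT start: not taken
MUL r2, r7, r7 → r2=0*0=0
STR r2, [208] → M[208]=0
halt.
Total executed instructions: 31.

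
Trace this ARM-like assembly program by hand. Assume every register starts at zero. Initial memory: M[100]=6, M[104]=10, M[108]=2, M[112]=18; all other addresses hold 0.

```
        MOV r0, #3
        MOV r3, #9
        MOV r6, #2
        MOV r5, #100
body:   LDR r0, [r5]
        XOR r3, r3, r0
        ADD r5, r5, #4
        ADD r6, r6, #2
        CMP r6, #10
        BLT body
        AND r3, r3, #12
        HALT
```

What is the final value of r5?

116

r0=3
r3=9
r6=2
r5=100
r0=M[100]=6
r3=9^6=15
r5=100+4=104
r6=2+2=4
CMP r6, #10  (cmp 4,10)
BLT body: taken
r0=M[104]=10
r3=15^10=5
r5=104+4=108
r6=4+2=6
CMP r6, #10  (cmp 6,10)
BLT body: taken
r0=M[108]=2
r3=5^2=7
r5=108+4=112
r6=6+2=8
CMP r6, #10  (cmp 8,10)
BLT body: taken
r0=M[112]=18
r3=7^18=21
r5=112+4=116
r6=8+2=10
CMP r6, #10  (cmp 10,10)
BLT body: not taken
r3=21&12=4
halt.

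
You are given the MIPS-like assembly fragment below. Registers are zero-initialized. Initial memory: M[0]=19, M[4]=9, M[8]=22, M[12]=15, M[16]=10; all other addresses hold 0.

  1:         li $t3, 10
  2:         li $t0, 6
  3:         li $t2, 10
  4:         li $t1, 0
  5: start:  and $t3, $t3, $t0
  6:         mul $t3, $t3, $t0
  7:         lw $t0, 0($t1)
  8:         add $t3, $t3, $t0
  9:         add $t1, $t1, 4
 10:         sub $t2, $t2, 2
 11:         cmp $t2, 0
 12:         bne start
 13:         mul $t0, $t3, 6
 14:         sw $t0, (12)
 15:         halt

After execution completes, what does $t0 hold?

330

li $t3, 10 → $t3=10
li $t0, 6 → $t0=6
li $t2, 10 → $t2=10
li $t1, 0 → $t1=0
and $t3, $t3, $t0 → $t3=10&6=2
mul $t3, $t3, $t0 → $t3=2*6=12
lw $t0, 0($t1) → $t0=M[0]=19
add $t3, $t3, $t0 → $t3=12+19=31
add $t1, $t1, 4 → $t1=0+4=4
sub $t2, $t2, 2 → $t2=10-2=8
cmp $t2, 0  (cmp 8,0)
bne start: taken
and $t3, $t3, $t0 → $t3=31&19=19
mul $t3, $t3, $t0 → $t3=19*19=361
lw $t0, 0($t1) → $t0=M[4]=9
add $t3, $t3, $t0 → $t3=361+9=370
add $t1, $t1, 4 → $t1=4+4=8
sub $t2, $t2, 2 → $t2=8-2=6
cmp $t2, 0  (cmp 6,0)
bne start: taken
and $t3, $t3, $t0 → $t3=370&9=0
mul $t3, $t3, $t0 → $t3=0*9=0
lw $t0, 0($t1) → $t0=M[8]=22
add $t3, $t3, $t0 → $t3=0+22=22
add $t1, $t1, 4 → $t1=8+4=12
sub $t2, $t2, 2 → $t2=6-2=4
cmp $t2, 0  (cmp 4,0)
bne start: taken
and $t3, $t3, $t0 → $t3=22&22=22
mul $t3, $t3, $t0 → $t3=22*22=484
lw $t0, 0($t1) → $t0=M[12]=15
add $t3, $t3, $t0 → $t3=484+15=499
add $t1, $t1, 4 → $t1=12+4=16
sub $t2, $t2, 2 → $t2=4-2=2
cmp $t2, 0  (cmp 2,0)
bne start: taken
and $t3, $t3, $t0 → $t3=499&15=3
mul $t3, $t3, $t0 → $t3=3*15=45
lw $t0, 0($t1) → $t0=M[16]=10
add $t3, $t3, $t0 → $t3=45+10=55
add $t1, $t1, 4 → $t1=16+4=20
sub $t2, $t2, 2 → $t2=2-2=0
cmp $t2, 0  (cmp 0,0)
bne start: not taken
mul $t0, $t3, 6 → $t0=55*6=330
sw $t0, (12) → M[12]=330
halt.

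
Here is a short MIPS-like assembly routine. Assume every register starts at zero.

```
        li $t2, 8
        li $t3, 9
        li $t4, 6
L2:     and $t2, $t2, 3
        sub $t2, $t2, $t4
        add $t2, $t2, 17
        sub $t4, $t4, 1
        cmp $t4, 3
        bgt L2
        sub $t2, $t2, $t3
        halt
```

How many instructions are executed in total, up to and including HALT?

23

$t2=8
$t3=9
$t4=6
$t2=8&3=0
$t2=0-6=-6
$t2=(-6)+17=11
$t4=6-1=5
cmp $t4, 3  (cmp 5,3)
bgt L2: taken
$t2=11&3=3
$t2=3-5=-2
$t2=(-2)+17=15
$t4=5-1=4
cmp $t4, 3  (cmp 4,3)
bgt L2: taken
$t2=15&3=3
$t2=3-4=-1
$t2=(-1)+17=16
$t4=4-1=3
cmp $t4, 3  (cmp 3,3)
bgt L2: not taken
$t2=16-9=7
halt.
Total executed instructions: 23.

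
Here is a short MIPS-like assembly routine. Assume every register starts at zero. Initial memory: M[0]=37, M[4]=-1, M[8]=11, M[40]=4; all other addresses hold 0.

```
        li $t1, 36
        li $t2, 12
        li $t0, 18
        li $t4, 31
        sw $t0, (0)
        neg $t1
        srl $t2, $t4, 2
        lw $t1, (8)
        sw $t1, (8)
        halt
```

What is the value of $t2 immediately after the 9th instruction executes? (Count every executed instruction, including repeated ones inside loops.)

li $t1, 36 → $t1=36
li $t2, 12 → $t2=12
li $t0, 18 → $t0=18
li $t4, 31 → $t4=31
sw $t0, (0) → M[0]=18
neg $t1 → $t1=-(36)=-36
srl $t2, $t4, 2 → $t2=31>>2=7
lw $t1, (8) → $t1=M[8]=11
sw $t1, (8) → M[8]=11
After step 9: $t2 = 7.

7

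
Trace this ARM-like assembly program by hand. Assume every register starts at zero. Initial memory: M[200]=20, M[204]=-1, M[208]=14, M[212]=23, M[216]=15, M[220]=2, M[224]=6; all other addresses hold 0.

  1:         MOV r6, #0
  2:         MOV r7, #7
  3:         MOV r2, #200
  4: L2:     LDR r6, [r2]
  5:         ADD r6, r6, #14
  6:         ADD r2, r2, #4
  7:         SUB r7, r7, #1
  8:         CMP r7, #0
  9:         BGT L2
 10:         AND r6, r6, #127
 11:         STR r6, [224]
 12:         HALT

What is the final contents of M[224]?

20

after MOV r6, #0: r6=0
after MOV r7, #7: r7=7
after MOV r2, #200: r2=200
after LDR r6, [r2]: r6=M[200]=20
after ADD r6, r6, #14: r6=20+14=34
after ADD r2, r2, #4: r2=200+4=204
after SUB r7, r7, #1: r7=7-1=6
CMP r7, #0  (cmp 6,0)
BGT L2: taken
after LDR r6, [r2]: r6=M[204]=-1
after ADD r6, r6, #14: r6=(-1)+14=13
after ADD r2, r2, #4: r2=204+4=208
after SUB r7, r7, #1: r7=6-1=5
CMP r7, #0  (cmp 5,0)
BGT L2: taken
after LDR r6, [r2]: r6=M[208]=14
after ADD r6, r6, #14: r6=14+14=28
after ADD r2, r2, #4: r2=208+4=212
after SUB r7, r7, #1: r7=5-1=4
CMP r7, #0  (cmp 4,0)
BGT L2: taken
after LDR r6, [r2]: r6=M[212]=23
after ADD r6, r6, #14: r6=23+14=37
after ADD r2, r2, #4: r2=212+4=216
after SUB r7, r7, #1: r7=4-1=3
CMP r7, #0  (cmp 3,0)
BGT L2: taken
after LDR r6, [r2]: r6=M[216]=15
after ADD r6, r6, #14: r6=15+14=29
after ADD r2, r2, #4: r2=216+4=220
after SUB r7, r7, #1: r7=3-1=2
CMP r7, #0  (cmp 2,0)
BGT L2: taken
after LDR r6, [r2]: r6=M[220]=2
after ADD r6, r6, #14: r6=2+14=16
after ADD r2, r2, #4: r2=220+4=224
after SUB r7, r7, #1: r7=2-1=1
CMP r7, #0  (cmp 1,0)
BGT L2: taken
after LDR r6, [r2]: r6=M[224]=6
after ADD r6, r6, #14: r6=6+14=20
after ADD r2, r2, #4: r2=224+4=228
after SUB r7, r7, #1: r7=1-1=0
CMP r7, #0  (cmp 0,0)
BGT L2: not taken
after AND r6, r6, #127: r6=20&127=20
STR r6, [224] → M[224]=20
halt.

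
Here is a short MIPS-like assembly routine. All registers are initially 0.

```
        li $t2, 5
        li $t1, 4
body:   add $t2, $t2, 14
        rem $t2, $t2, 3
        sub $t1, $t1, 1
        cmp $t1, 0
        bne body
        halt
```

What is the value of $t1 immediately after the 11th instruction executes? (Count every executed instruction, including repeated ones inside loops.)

2

$t2=5
$t1=4
$t2=5+14=19
$t2=19%3=1
$t1=4-1=3
cmp $t1, 0  (cmp 3,0)
bne body: taken
$t2=1+14=15
$t2=15%3=0
$t1=3-1=2
cmp $t1, 0  (cmp 2,0)
After step 11: $t1 = 2.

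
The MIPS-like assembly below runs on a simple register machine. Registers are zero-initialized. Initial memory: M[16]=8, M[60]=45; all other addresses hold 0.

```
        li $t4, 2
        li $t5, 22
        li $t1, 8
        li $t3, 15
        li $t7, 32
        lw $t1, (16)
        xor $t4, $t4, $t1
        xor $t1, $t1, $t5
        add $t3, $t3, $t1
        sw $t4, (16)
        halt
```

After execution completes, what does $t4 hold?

10

li $t4, 2 → $t4=2
li $t5, 22 → $t5=22
li $t1, 8 → $t1=8
li $t3, 15 → $t3=15
li $t7, 32 → $t7=32
lw $t1, (16) → $t1=M[16]=8
xor $t4, $t4, $t1 → $t4=2^8=10
xor $t1, $t1, $t5 → $t1=8^22=30
add $t3, $t3, $t1 → $t3=15+30=45
sw $t4, (16) → M[16]=10
halt.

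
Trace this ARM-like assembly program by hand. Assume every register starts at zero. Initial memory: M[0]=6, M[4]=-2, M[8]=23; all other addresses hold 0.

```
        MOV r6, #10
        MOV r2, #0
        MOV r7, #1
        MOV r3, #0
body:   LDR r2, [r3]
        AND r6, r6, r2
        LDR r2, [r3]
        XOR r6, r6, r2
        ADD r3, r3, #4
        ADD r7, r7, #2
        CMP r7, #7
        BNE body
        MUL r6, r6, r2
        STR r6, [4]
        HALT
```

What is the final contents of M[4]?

r6=10
r2=0
r7=1
r3=0
r2=M[0]=6
r6=10&6=2
r2=M[0]=6
r6=2^6=4
r3=0+4=4
r7=1+2=3
CMP r7, #7  (cmp 3,7)
BNE body: taken
r2=M[4]=-2
r6=4&(-2)=4
r2=M[4]=-2
r6=4^(-2)=-6
r3=4+4=8
r7=3+2=5
CMP r7, #7  (cmp 5,7)
BNE body: taken
r2=M[8]=23
r6=(-6)&23=18
r2=M[8]=23
r6=18^23=5
r3=8+4=12
r7=5+2=7
CMP r7, #7  (cmp 7,7)
BNE body: not taken
r6=5*23=115
STR r6, [4] → M[4]=115
halt.

115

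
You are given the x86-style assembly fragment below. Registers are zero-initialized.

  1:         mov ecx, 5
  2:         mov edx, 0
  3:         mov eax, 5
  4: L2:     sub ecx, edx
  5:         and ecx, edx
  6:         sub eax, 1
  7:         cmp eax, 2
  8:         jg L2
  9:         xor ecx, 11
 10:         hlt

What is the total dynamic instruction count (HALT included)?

20

ecx=5
edx=0
eax=5
ecx=5-0=5
ecx=5&0=0
eax=5-1=4
cmp eax, 2  (cmp 4,2)
jg L2: taken
ecx=0-0=0
ecx=0&0=0
eax=4-1=3
cmp eax, 2  (cmp 3,2)
jg L2: taken
ecx=0-0=0
ecx=0&0=0
eax=3-1=2
cmp eax, 2  (cmp 2,2)
jg L2: not taken
ecx=0^11=11
halt.
Total executed instructions: 20.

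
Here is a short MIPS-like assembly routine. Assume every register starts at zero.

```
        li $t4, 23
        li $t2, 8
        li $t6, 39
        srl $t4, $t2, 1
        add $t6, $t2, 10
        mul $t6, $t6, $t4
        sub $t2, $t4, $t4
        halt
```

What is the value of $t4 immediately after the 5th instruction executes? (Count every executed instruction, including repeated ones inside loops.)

4

$t4=23
$t2=8
$t6=39
$t4=8>>1=4
$t6=8+10=18
After step 5: $t4 = 4.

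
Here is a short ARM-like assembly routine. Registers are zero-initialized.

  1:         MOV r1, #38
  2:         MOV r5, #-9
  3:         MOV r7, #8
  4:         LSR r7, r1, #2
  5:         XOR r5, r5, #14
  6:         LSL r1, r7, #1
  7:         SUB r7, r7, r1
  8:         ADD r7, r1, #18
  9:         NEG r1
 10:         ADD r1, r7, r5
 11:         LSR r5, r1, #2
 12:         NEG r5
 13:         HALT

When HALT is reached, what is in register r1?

29

after MOV r1, #38: r1=38
after MOV r5, #-9: r5=-9
after MOV r7, #8: r7=8
after LSR r7, r1, #2: r7=38>>2=9
after XOR r5, r5, #14: r5=(-9)^14=-7
after LSL r1, r7, #1: r1=9<<1=18
after SUB r7, r7, r1: r7=9-18=-9
after ADD r7, r1, #18: r7=18+18=36
after NEG r1: r1=-(18)=-18
after ADD r1, r7, r5: r1=36+(-7)=29
after LSR r5, r1, #2: r5=29>>2=7
after NEG r5: r5=-(7)=-7
halt.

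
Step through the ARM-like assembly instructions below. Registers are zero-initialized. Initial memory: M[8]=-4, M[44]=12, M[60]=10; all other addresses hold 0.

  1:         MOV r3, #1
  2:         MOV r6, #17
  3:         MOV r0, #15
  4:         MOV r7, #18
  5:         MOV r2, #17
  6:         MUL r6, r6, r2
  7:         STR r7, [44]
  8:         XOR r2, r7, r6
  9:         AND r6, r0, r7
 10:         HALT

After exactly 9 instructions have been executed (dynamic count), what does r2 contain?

307

MOV r3, #1 → r3=1
MOV r6, #17 → r6=17
MOV r0, #15 → r0=15
MOV r7, #18 → r7=18
MOV r2, #17 → r2=17
MUL r6, r6, r2 → r6=17*17=289
STR r7, [44] → M[44]=18
XOR r2, r7, r6 → r2=18^289=307
AND r6, r0, r7 → r6=15&18=2
After step 9: r2 = 307.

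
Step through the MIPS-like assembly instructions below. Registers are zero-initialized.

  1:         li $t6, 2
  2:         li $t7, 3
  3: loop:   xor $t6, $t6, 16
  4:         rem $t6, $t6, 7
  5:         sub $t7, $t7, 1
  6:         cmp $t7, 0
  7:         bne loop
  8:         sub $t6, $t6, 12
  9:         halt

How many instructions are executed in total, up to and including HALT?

19

li $t6, 2 → $t6=2
li $t7, 3 → $t7=3
xor $t6, $t6, 16 → $t6=2^16=18
rem $t6, $t6, 7 → $t6=18%7=4
sub $t7, $t7, 1 → $t7=3-1=2
cmp $t7, 0  (cmp 2,0)
bne loop: taken
xor $t6, $t6, 16 → $t6=4^16=20
rem $t6, $t6, 7 → $t6=20%7=6
sub $t7, $t7, 1 → $t7=2-1=1
cmp $t7, 0  (cmp 1,0)
bne loop: taken
xor $t6, $t6, 16 → $t6=6^16=22
rem $t6, $t6, 7 → $t6=22%7=1
sub $t7, $t7, 1 → $t7=1-1=0
cmp $t7, 0  (cmp 0,0)
bne loop: not taken
sub $t6, $t6, 12 → $t6=1-12=-11
halt.
Total executed instructions: 19.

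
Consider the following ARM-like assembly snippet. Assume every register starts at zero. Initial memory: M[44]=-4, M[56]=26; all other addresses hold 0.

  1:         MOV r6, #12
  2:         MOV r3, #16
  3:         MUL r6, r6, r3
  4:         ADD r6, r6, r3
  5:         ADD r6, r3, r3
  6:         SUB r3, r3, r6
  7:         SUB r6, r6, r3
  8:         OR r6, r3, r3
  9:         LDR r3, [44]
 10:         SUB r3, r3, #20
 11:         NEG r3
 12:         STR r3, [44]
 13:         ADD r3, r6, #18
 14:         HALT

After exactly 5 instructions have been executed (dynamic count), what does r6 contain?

MOV r6, #12 → r6=12
MOV r3, #16 → r3=16
MUL r6, r6, r3 → r6=12*16=192
ADD r6, r6, r3 → r6=192+16=208
ADD r6, r3, r3 → r6=16+16=32
After step 5: r6 = 32.

32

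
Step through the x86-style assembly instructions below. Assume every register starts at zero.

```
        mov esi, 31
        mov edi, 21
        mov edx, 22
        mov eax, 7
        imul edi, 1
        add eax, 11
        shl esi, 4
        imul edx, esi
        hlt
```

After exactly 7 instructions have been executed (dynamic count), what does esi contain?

mov esi, 31 → esi=31
mov edi, 21 → edi=21
mov edx, 22 → edx=22
mov eax, 7 → eax=7
imul edi, 1 → edi=21*1=21
add eax, 11 → eax=7+11=18
shl esi, 4 → esi=31<<4=496
After step 7: esi = 496.

496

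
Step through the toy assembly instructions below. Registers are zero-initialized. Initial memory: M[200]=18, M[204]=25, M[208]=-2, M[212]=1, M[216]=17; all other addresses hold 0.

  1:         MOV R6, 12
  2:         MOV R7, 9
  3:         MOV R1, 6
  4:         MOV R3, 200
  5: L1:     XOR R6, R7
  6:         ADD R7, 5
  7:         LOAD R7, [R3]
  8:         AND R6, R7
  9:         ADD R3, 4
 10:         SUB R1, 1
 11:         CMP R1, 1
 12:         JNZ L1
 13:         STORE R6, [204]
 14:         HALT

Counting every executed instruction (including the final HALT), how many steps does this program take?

46

MOV R6, 12 → R6=12
MOV R7, 9 → R7=9
MOV R1, 6 → R1=6
MOV R3, 200 → R3=200
XOR R6, R7 → R6=12^9=5
ADD R7, 5 → R7=9+5=14
LOAD R7, [R3] → R7=M[200]=18
AND R6, R7 → R6=5&18=0
ADD R3, 4 → R3=200+4=204
SUB R1, 1 → R1=6-1=5
CMP R1, 1  (cmp 5,1)
JNZ L1: taken
XOR R6, R7 → R6=0^18=18
ADD R7, 5 → R7=18+5=23
LOAD R7, [R3] → R7=M[204]=25
AND R6, R7 → R6=18&25=16
ADD R3, 4 → R3=204+4=208
SUB R1, 1 → R1=5-1=4
CMP R1, 1  (cmp 4,1)
JNZ L1: taken
XOR R6, R7 → R6=16^25=9
ADD R7, 5 → R7=25+5=30
LOAD R7, [R3] → R7=M[208]=-2
AND R6, R7 → R6=9&(-2)=8
ADD R3, 4 → R3=208+4=212
SUB R1, 1 → R1=4-1=3
CMP R1, 1  (cmp 3,1)
JNZ L1: taken
XOR R6, R7 → R6=8^(-2)=-10
ADD R7, 5 → R7=(-2)+5=3
LOAD R7, [R3] → R7=M[212]=1
AND R6, R7 → R6=(-10)&1=0
ADD R3, 4 → R3=212+4=216
SUB R1, 1 → R1=3-1=2
CMP R1, 1  (cmp 2,1)
JNZ L1: taken
XOR R6, R7 → R6=0^1=1
ADD R7, 5 → R7=1+5=6
LOAD R7, [R3] → R7=M[216]=17
AND R6, R7 → R6=1&17=1
ADD R3, 4 → R3=216+4=220
SUB R1, 1 → R1=2-1=1
CMP R1, 1  (cmp 1,1)
JNZ L1: not taken
STORE R6, [204] → M[204]=1
halt.
Total executed instructions: 46.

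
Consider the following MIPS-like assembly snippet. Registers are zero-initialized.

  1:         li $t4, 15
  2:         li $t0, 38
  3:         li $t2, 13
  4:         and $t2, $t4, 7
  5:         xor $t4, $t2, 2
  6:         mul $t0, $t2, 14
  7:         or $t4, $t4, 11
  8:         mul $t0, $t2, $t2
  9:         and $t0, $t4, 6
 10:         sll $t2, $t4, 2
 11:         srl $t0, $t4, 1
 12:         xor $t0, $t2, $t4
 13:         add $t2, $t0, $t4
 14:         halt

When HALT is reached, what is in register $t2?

66

after li $t4, 15: $t4=15
after li $t0, 38: $t0=38
after li $t2, 13: $t2=13
after and $t2, $t4, 7: $t2=15&7=7
after xor $t4, $t2, 2: $t4=7^2=5
after mul $t0, $t2, 14: $t0=7*14=98
after or $t4, $t4, 11: $t4=5|11=15
after mul $t0, $t2, $t2: $t0=7*7=49
after and $t0, $t4, 6: $t0=15&6=6
after sll $t2, $t4, 2: $t2=15<<2=60
after srl $t0, $t4, 1: $t0=15>>1=7
after xor $t0, $t2, $t4: $t0=60^15=51
after add $t2, $t0, $t4: $t2=51+15=66
halt.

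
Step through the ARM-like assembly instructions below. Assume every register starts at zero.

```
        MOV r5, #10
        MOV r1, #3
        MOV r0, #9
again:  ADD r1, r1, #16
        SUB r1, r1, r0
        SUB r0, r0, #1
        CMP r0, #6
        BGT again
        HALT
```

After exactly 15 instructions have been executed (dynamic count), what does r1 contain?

27

after MOV r5, #10: r5=10
after MOV r1, #3: r1=3
after MOV r0, #9: r0=9
after ADD r1, r1, #16: r1=3+16=19
after SUB r1, r1, r0: r1=19-9=10
after SUB r0, r0, #1: r0=9-1=8
CMP r0, #6  (cmp 8,6)
BGT again: taken
after ADD r1, r1, #16: r1=10+16=26
after SUB r1, r1, r0: r1=26-8=18
after SUB r0, r0, #1: r0=8-1=7
CMP r0, #6  (cmp 7,6)
BGT again: taken
after ADD r1, r1, #16: r1=18+16=34
after SUB r1, r1, r0: r1=34-7=27
After step 15: r1 = 27.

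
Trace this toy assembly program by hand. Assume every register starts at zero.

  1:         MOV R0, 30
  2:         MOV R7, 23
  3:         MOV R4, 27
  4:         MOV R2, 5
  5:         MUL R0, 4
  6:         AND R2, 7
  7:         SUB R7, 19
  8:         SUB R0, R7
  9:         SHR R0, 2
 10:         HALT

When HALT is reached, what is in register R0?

MOV R0, 30 → R0=30
MOV R7, 23 → R7=23
MOV R4, 27 → R4=27
MOV R2, 5 → R2=5
MUL R0, 4 → R0=30*4=120
AND R2, 7 → R2=5&7=5
SUB R7, 19 → R7=23-19=4
SUB R0, R7 → R0=120-4=116
SHR R0, 2 → R0=116>>2=29
halt.

29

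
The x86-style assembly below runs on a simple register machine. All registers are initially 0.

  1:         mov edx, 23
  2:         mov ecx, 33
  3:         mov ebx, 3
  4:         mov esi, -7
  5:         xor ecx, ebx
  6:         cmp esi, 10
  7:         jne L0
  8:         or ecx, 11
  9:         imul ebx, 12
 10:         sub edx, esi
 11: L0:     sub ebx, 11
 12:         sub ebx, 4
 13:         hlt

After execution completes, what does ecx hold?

34

after mov edx, 23: edx=23
after mov ecx, 33: ecx=33
after mov ebx, 3: ebx=3
after mov esi, -7: esi=-7
after xor ecx, ebx: ecx=33^3=34
cmp esi, 10  (cmp -7,10)
jne L0: taken
after sub ebx, 11: ebx=3-11=-8
after sub ebx, 4: ebx=(-8)-4=-12
halt.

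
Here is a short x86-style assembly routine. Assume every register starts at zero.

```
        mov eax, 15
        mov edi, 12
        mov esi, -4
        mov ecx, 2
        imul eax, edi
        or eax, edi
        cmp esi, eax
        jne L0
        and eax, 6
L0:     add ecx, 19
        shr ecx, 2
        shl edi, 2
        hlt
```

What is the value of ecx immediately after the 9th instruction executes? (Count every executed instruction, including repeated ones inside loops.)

after mov eax, 15: eax=15
after mov edi, 12: edi=12
after mov esi, -4: esi=-4
after mov ecx, 2: ecx=2
after imul eax, edi: eax=15*12=180
after or eax, edi: eax=180|12=188
cmp esi, eax  (cmp -4,188)
jne L0: taken
after add ecx, 19: ecx=2+19=21
After step 9: ecx = 21.

21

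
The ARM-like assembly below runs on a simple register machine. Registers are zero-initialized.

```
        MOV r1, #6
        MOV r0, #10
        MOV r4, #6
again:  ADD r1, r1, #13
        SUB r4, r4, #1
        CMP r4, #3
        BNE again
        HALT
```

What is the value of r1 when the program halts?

45

r1=6
r0=10
r4=6
r1=6+13=19
r4=6-1=5
CMP r4, #3  (cmp 5,3)
BNE again: taken
r1=19+13=32
r4=5-1=4
CMP r4, #3  (cmp 4,3)
BNE again: taken
r1=32+13=45
r4=4-1=3
CMP r4, #3  (cmp 3,3)
BNE again: not taken
halt.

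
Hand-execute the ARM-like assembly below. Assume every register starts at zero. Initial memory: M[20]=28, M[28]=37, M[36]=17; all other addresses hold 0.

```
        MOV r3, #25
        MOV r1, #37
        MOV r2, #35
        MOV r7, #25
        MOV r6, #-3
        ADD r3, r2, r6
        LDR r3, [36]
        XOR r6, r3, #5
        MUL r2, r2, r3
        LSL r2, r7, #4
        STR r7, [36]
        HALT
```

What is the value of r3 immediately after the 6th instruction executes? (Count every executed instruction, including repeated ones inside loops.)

32

after MOV r3, #25: r3=25
after MOV r1, #37: r1=37
after MOV r2, #35: r2=35
after MOV r7, #25: r7=25
after MOV r6, #-3: r6=-3
after ADD r3, r2, r6: r3=35+(-3)=32
After step 6: r3 = 32.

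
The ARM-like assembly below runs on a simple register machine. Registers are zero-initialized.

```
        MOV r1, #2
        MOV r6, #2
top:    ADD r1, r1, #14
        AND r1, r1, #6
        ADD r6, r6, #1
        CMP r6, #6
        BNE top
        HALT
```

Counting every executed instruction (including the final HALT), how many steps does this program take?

MOV r1, #2 → r1=2
MOV r6, #2 → r6=2
ADD r1, r1, #14 → r1=2+14=16
AND r1, r1, #6 → r1=16&6=0
ADD r6, r6, #1 → r6=2+1=3
CMP r6, #6  (cmp 3,6)
BNE top: taken
ADD r1, r1, #14 → r1=0+14=14
AND r1, r1, #6 → r1=14&6=6
ADD r6, r6, #1 → r6=3+1=4
CMP r6, #6  (cmp 4,6)
BNE top: taken
ADD r1, r1, #14 → r1=6+14=20
AND r1, r1, #6 → r1=20&6=4
ADD r6, r6, #1 → r6=4+1=5
CMP r6, #6  (cmp 5,6)
BNE top: taken
ADD r1, r1, #14 → r1=4+14=18
AND r1, r1, #6 → r1=18&6=2
ADD r6, r6, #1 → r6=5+1=6
CMP r6, #6  (cmp 6,6)
BNE top: not taken
halt.
Total executed instructions: 23.

23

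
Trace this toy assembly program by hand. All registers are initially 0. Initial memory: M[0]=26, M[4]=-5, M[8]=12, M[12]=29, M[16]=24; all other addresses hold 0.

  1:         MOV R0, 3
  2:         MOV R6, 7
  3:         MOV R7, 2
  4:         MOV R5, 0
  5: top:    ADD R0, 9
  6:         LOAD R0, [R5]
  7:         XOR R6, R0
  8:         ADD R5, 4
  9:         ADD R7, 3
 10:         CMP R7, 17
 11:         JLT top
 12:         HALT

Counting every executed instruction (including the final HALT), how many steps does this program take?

40

after MOV R0, 3: R0=3
after MOV R6, 7: R6=7
after MOV R7, 2: R7=2
after MOV R5, 0: R5=0
after ADD R0, 9: R0=3+9=12
after LOAD R0, [R5]: R0=M[0]=26
after XOR R6, R0: R6=7^26=29
after ADD R5, 4: R5=0+4=4
after ADD R7, 3: R7=2+3=5
CMP R7, 17  (cmp 5,17)
JLT top: taken
after ADD R0, 9: R0=26+9=35
after LOAD R0, [R5]: R0=M[4]=-5
after XOR R6, R0: R6=29^(-5)=-26
after ADD R5, 4: R5=4+4=8
after ADD R7, 3: R7=5+3=8
CMP R7, 17  (cmp 8,17)
JLT top: taken
after ADD R0, 9: R0=(-5)+9=4
after LOAD R0, [R5]: R0=M[8]=12
after XOR R6, R0: R6=(-26)^12=-22
after ADD R5, 4: R5=8+4=12
after ADD R7, 3: R7=8+3=11
CMP R7, 17  (cmp 11,17)
JLT top: taken
after ADD R0, 9: R0=12+9=21
after LOAD R0, [R5]: R0=M[12]=29
after XOR R6, R0: R6=(-22)^29=-9
after ADD R5, 4: R5=12+4=16
after ADD R7, 3: R7=11+3=14
CMP R7, 17  (cmp 14,17)
JLT top: taken
after ADD R0, 9: R0=29+9=38
after LOAD R0, [R5]: R0=M[16]=24
after XOR R6, R0: R6=(-9)^24=-17
after ADD R5, 4: R5=16+4=20
after ADD R7, 3: R7=14+3=17
CMP R7, 17  (cmp 17,17)
JLT top: not taken
halt.
Total executed instructions: 40.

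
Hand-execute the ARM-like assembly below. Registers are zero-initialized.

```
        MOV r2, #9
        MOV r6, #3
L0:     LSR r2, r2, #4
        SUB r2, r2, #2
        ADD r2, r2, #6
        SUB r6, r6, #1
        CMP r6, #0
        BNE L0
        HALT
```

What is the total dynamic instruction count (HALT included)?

21

MOV r2, #9 → r2=9
MOV r6, #3 → r6=3
LSR r2, r2, #4 → r2=9>>4=0
SUB r2, r2, #2 → r2=0-2=-2
ADD r2, r2, #6 → r2=(-2)+6=4
SUB r6, r6, #1 → r6=3-1=2
CMP r6, #0  (cmp 2,0)
BNE L0: taken
LSR r2, r2, #4 → r2=4>>4=0
SUB r2, r2, #2 → r2=0-2=-2
ADD r2, r2, #6 → r2=(-2)+6=4
SUB r6, r6, #1 → r6=2-1=1
CMP r6, #0  (cmp 1,0)
BNE L0: taken
LSR r2, r2, #4 → r2=4>>4=0
SUB r2, r2, #2 → r2=0-2=-2
ADD r2, r2, #6 → r2=(-2)+6=4
SUB r6, r6, #1 → r6=1-1=0
CMP r6, #0  (cmp 0,0)
BNE L0: not taken
halt.
Total executed instructions: 21.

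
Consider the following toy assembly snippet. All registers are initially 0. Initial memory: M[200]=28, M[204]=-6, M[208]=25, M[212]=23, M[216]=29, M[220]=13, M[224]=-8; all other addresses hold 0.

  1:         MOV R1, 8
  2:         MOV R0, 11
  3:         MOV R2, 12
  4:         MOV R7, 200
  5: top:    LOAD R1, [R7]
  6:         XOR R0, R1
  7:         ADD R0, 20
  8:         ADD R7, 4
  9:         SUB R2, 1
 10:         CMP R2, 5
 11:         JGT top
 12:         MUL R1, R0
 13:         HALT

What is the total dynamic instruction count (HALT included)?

55

MOV R1, 8 → R1=8
MOV R0, 11 → R0=11
MOV R2, 12 → R2=12
MOV R7, 200 → R7=200
LOAD R1, [R7] → R1=M[200]=28
XOR R0, R1 → R0=11^28=23
ADD R0, 20 → R0=23+20=43
ADD R7, 4 → R7=200+4=204
SUB R2, 1 → R2=12-1=11
CMP R2, 5  (cmp 11,5)
JGT top: taken
LOAD R1, [R7] → R1=M[204]=-6
XOR R0, R1 → R0=43^(-6)=-47
ADD R0, 20 → R0=(-47)+20=-27
ADD R7, 4 → R7=204+4=208
SUB R2, 1 → R2=11-1=10
CMP R2, 5  (cmp 10,5)
JGT top: taken
LOAD R1, [R7] → R1=M[208]=25
XOR R0, R1 → R0=(-27)^25=-4
ADD R0, 20 → R0=(-4)+20=16
ADD R7, 4 → R7=208+4=212
SUB R2, 1 → R2=10-1=9
CMP R2, 5  (cmp 9,5)
JGT top: taken
LOAD R1, [R7] → R1=M[212]=23
XOR R0, R1 → R0=16^23=7
ADD R0, 20 → R0=7+20=27
ADD R7, 4 → R7=212+4=216
SUB R2, 1 → R2=9-1=8
CMP R2, 5  (cmp 8,5)
JGT top: taken
LOAD R1, [R7] → R1=M[216]=29
XOR R0, R1 → R0=27^29=6
ADD R0, 20 → R0=6+20=26
ADD R7, 4 → R7=216+4=220
SUB R2, 1 → R2=8-1=7
CMP R2, 5  (cmp 7,5)
JGT top: taken
LOAD R1, [R7] → R1=M[220]=13
XOR R0, R1 → R0=26^13=23
ADD R0, 20 → R0=23+20=43
ADD R7, 4 → R7=220+4=224
SUB R2, 1 → R2=7-1=6
CMP R2, 5  (cmp 6,5)
JGT top: taken
LOAD R1, [R7] → R1=M[224]=-8
XOR R0, R1 → R0=43^(-8)=-45
ADD R0, 20 → R0=(-45)+20=-25
ADD R7, 4 → R7=224+4=228
SUB R2, 1 → R2=6-1=5
CMP R2, 5  (cmp 5,5)
JGT top: not taken
MUL R1, R0 → R1=(-8)*(-25)=200
halt.
Total executed instructions: 55.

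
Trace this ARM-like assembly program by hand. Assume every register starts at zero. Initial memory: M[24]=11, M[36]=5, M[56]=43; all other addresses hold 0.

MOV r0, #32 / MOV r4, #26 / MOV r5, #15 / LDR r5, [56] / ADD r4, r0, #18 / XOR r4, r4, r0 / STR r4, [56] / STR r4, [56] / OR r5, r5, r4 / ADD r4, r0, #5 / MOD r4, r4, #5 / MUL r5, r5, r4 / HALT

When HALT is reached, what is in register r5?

118

after MOV r0, #32: r0=32
after MOV r4, #26: r4=26
after MOV r5, #15: r5=15
after LDR r5, [56]: r5=M[56]=43
after ADD r4, r0, #18: r4=32+18=50
after XOR r4, r4, r0: r4=50^32=18
STR r4, [56] → M[56]=18
STR r4, [56] → M[56]=18
after OR r5, r5, r4: r5=43|18=59
after ADD r4, r0, #5: r4=32+5=37
after MOD r4, r4, #5: r4=37%5=2
after MUL r5, r5, r4: r5=59*2=118
halt.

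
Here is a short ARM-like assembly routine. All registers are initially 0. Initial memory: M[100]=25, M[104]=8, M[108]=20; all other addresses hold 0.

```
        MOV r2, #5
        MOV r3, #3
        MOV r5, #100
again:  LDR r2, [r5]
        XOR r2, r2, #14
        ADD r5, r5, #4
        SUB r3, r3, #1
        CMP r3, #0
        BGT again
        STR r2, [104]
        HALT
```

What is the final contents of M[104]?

26

after MOV r2, #5: r2=5
after MOV r3, #3: r3=3
after MOV r5, #100: r5=100
after LDR r2, [r5]: r2=M[100]=25
after XOR r2, r2, #14: r2=25^14=23
after ADD r5, r5, #4: r5=100+4=104
after SUB r3, r3, #1: r3=3-1=2
CMP r3, #0  (cmp 2,0)
BGT again: taken
after LDR r2, [r5]: r2=M[104]=8
after XOR r2, r2, #14: r2=8^14=6
after ADD r5, r5, #4: r5=104+4=108
after SUB r3, r3, #1: r3=2-1=1
CMP r3, #0  (cmp 1,0)
BGT again: taken
after LDR r2, [r5]: r2=M[108]=20
after XOR r2, r2, #14: r2=20^14=26
after ADD r5, r5, #4: r5=108+4=112
after SUB r3, r3, #1: r3=1-1=0
CMP r3, #0  (cmp 0,0)
BGT again: not taken
STR r2, [104] → M[104]=26
halt.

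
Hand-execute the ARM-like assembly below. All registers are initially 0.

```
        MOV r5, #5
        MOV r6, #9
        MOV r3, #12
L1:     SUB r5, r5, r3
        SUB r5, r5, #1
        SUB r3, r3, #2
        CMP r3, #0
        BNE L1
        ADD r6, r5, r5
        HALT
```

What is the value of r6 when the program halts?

MOV r5, #5 → r5=5
MOV r6, #9 → r6=9
MOV r3, #12 → r3=12
SUB r5, r5, r3 → r5=5-12=-7
SUB r5, r5, #1 → r5=(-7)-1=-8
SUB r3, r3, #2 → r3=12-2=10
CMP r3, #0  (cmp 10,0)
BNE L1: taken
SUB r5, r5, r3 → r5=(-8)-10=-18
SUB r5, r5, #1 → r5=(-18)-1=-19
SUB r3, r3, #2 → r3=10-2=8
CMP r3, #0  (cmp 8,0)
BNE L1: taken
SUB r5, r5, r3 → r5=(-19)-8=-27
SUB r5, r5, #1 → r5=(-27)-1=-28
SUB r3, r3, #2 → r3=8-2=6
CMP r3, #0  (cmp 6,0)
BNE L1: taken
SUB r5, r5, r3 → r5=(-28)-6=-34
SUB r5, r5, #1 → r5=(-34)-1=-35
SUB r3, r3, #2 → r3=6-2=4
CMP r3, #0  (cmp 4,0)
BNE L1: taken
SUB r5, r5, r3 → r5=(-35)-4=-39
SUB r5, r5, #1 → r5=(-39)-1=-40
SUB r3, r3, #2 → r3=4-2=2
CMP r3, #0  (cmp 2,0)
BNE L1: taken
SUB r5, r5, r3 → r5=(-40)-2=-42
SUB r5, r5, #1 → r5=(-42)-1=-43
SUB r3, r3, #2 → r3=2-2=0
CMP r3, #0  (cmp 0,0)
BNE L1: not taken
ADD r6, r5, r5 → r6=(-43)+(-43)=-86
halt.

-86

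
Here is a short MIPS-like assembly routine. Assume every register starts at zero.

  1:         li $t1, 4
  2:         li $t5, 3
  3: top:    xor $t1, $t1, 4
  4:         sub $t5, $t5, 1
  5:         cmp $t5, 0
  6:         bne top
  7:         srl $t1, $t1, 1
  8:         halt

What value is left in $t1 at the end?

$t1=4
$t5=3
$t1=4^4=0
$t5=3-1=2
cmp $t5, 0  (cmp 2,0)
bne top: taken
$t1=0^4=4
$t5=2-1=1
cmp $t5, 0  (cmp 1,0)
bne top: taken
$t1=4^4=0
$t5=1-1=0
cmp $t5, 0  (cmp 0,0)
bne top: not taken
$t1=0>>1=0
halt.

0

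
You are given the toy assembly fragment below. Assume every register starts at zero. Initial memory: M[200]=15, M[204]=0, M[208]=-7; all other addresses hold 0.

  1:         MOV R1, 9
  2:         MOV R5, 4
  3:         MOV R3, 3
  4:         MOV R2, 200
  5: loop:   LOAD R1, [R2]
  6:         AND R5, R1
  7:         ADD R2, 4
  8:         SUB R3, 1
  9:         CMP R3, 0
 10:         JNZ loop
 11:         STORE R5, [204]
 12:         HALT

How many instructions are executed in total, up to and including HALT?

MOV R1, 9 → R1=9
MOV R5, 4 → R5=4
MOV R3, 3 → R3=3
MOV R2, 200 → R2=200
LOAD R1, [R2] → R1=M[200]=15
AND R5, R1 → R5=4&15=4
ADD R2, 4 → R2=200+4=204
SUB R3, 1 → R3=3-1=2
CMP R3, 0  (cmp 2,0)
JNZ loop: taken
LOAD R1, [R2] → R1=M[204]=0
AND R5, R1 → R5=4&0=0
ADD R2, 4 → R2=204+4=208
SUB R3, 1 → R3=2-1=1
CMP R3, 0  (cmp 1,0)
JNZ loop: taken
LOAD R1, [R2] → R1=M[208]=-7
AND R5, R1 → R5=0&(-7)=0
ADD R2, 4 → R2=208+4=212
SUB R3, 1 → R3=1-1=0
CMP R3, 0  (cmp 0,0)
JNZ loop: not taken
STORE R5, [204] → M[204]=0
halt.
Total executed instructions: 24.

24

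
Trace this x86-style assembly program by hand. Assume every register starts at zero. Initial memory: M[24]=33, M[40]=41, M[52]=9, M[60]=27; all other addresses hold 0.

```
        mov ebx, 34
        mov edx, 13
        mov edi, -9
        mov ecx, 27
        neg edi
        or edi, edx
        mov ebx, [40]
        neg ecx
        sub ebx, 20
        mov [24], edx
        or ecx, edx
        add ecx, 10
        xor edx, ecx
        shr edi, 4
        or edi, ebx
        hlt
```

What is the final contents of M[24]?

13

after mov ebx, 34: ebx=34
after mov edx, 13: edx=13
after mov edi, -9: edi=-9
after mov ecx, 27: ecx=27
after neg edi: edi=-(-9)=9
after or edi, edx: edi=9|13=13
after mov ebx, [40]: ebx=M[40]=41
after neg ecx: ecx=-(27)=-27
after sub ebx, 20: ebx=41-20=21
mov [24], edx → M[24]=13
after or ecx, edx: ecx=(-27)|13=-19
after add ecx, 10: ecx=(-19)+10=-9
after xor edx, ecx: edx=13^(-9)=-6
after shr edi, 4: edi=13>>4=0
after or edi, ebx: edi=0|21=21
halt.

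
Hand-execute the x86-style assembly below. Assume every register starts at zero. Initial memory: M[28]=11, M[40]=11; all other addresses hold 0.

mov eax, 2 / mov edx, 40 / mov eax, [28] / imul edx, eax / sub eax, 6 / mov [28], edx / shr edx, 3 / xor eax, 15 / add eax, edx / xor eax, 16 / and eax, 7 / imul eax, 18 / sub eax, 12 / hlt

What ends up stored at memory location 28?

eax=2
edx=40
eax=M[28]=11
edx=40*11=440
eax=11-6=5
mov [28], edx → M[28]=440
edx=440>>3=55
eax=5^15=10
eax=10+55=65
eax=65^16=81
eax=81&7=1
eax=1*18=18
eax=18-12=6
halt.

440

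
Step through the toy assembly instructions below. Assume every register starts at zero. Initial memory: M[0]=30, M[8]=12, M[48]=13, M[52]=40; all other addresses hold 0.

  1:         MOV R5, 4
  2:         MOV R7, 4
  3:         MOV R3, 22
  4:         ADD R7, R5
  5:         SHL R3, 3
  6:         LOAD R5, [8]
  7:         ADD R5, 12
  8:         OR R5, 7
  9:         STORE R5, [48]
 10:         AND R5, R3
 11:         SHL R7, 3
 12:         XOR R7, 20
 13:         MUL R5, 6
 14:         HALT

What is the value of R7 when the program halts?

R5=4
R7=4
R3=22
R7=4+4=8
R3=22<<3=176
R5=M[8]=12
R5=12+12=24
R5=24|7=31
STORE R5, [48] → M[48]=31
R5=31&176=16
R7=8<<3=64
R7=64^20=84
R5=16*6=96
halt.

84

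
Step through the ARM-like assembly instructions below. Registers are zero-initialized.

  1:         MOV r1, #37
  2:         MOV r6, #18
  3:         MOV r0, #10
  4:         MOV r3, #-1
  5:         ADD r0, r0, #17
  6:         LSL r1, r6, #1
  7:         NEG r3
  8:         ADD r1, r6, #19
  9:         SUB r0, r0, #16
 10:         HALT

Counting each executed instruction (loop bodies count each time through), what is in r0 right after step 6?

MOV r1, #37 → r1=37
MOV r6, #18 → r6=18
MOV r0, #10 → r0=10
MOV r3, #-1 → r3=-1
ADD r0, r0, #17 → r0=10+17=27
LSL r1, r6, #1 → r1=18<<1=36
After step 6: r0 = 27.

27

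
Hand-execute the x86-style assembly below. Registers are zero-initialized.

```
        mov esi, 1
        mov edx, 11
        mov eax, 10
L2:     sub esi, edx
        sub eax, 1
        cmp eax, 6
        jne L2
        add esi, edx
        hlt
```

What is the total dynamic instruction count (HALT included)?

21

esi=1
edx=11
eax=10
esi=1-11=-10
eax=10-1=9
cmp eax, 6  (cmp 9,6)
jne L2: taken
esi=(-10)-11=-21
eax=9-1=8
cmp eax, 6  (cmp 8,6)
jne L2: taken
esi=(-21)-11=-32
eax=8-1=7
cmp eax, 6  (cmp 7,6)
jne L2: taken
esi=(-32)-11=-43
eax=7-1=6
cmp eax, 6  (cmp 6,6)
jne L2: not taken
esi=(-43)+11=-32
halt.
Total executed instructions: 21.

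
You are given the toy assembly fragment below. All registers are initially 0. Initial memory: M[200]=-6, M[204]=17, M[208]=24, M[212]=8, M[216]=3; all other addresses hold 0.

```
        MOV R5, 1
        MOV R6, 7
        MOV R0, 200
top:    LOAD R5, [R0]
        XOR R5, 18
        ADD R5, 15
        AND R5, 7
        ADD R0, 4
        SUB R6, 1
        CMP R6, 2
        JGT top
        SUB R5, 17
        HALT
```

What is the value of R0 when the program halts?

220

R5=1
R6=7
R0=200
R5=M[200]=-6
R5=(-6)^18=-24
R5=(-24)+15=-9
R5=(-9)&7=7
R0=200+4=204
R6=7-1=6
CMP R6, 2  (cmp 6,2)
JGT top: taken
R5=M[204]=17
R5=17^18=3
R5=3+15=18
R5=18&7=2
R0=204+4=208
R6=6-1=5
CMP R6, 2  (cmp 5,2)
JGT top: taken
R5=M[208]=24
R5=24^18=10
R5=10+15=25
R5=25&7=1
R0=208+4=212
R6=5-1=4
CMP R6, 2  (cmp 4,2)
JGT top: taken
R5=M[212]=8
R5=8^18=26
R5=26+15=41
R5=41&7=1
R0=212+4=216
R6=4-1=3
CMP R6, 2  (cmp 3,2)
JGT top: taken
R5=M[216]=3
R5=3^18=17
R5=17+15=32
R5=32&7=0
R0=216+4=220
R6=3-1=2
CMP R6, 2  (cmp 2,2)
JGT top: not taken
R5=0-17=-17
halt.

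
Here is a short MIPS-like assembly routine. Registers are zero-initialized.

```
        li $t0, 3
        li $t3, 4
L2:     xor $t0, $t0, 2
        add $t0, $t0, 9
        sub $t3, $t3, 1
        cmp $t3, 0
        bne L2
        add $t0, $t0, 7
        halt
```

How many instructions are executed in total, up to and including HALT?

24

$t0=3
$t3=4
$t0=3^2=1
$t0=1+9=10
$t3=4-1=3
cmp $t3, 0  (cmp 3,0)
bne L2: taken
$t0=10^2=8
$t0=8+9=17
$t3=3-1=2
cmp $t3, 0  (cmp 2,0)
bne L2: taken
$t0=17^2=19
$t0=19+9=28
$t3=2-1=1
cmp $t3, 0  (cmp 1,0)
bne L2: taken
$t0=28^2=30
$t0=30+9=39
$t3=1-1=0
cmp $t3, 0  (cmp 0,0)
bne L2: not taken
$t0=39+7=46
halt.
Total executed instructions: 24.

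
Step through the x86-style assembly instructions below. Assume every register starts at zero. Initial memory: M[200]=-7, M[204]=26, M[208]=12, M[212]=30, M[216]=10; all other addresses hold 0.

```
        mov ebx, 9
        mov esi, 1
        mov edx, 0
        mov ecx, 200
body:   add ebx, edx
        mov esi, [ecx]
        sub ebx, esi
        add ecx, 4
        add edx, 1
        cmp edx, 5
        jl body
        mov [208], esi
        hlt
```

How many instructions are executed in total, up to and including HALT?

41

after mov ebx, 9: ebx=9
after mov esi, 1: esi=1
after mov edx, 0: edx=0
after mov ecx, 200: ecx=200
after add ebx, edx: ebx=9+0=9
after mov esi, [ecx]: esi=M[200]=-7
after sub ebx, esi: ebx=9-(-7)=16
after add ecx, 4: ecx=200+4=204
after add edx, 1: edx=0+1=1
cmp edx, 5  (cmp 1,5)
jl body: taken
after add ebx, edx: ebx=16+1=17
after mov esi, [ecx]: esi=M[204]=26
after sub ebx, esi: ebx=17-26=-9
after add ecx, 4: ecx=204+4=208
after add edx, 1: edx=1+1=2
cmp edx, 5  (cmp 2,5)
jl body: taken
after add ebx, edx: ebx=(-9)+2=-7
after mov esi, [ecx]: esi=M[208]=12
after sub ebx, esi: ebx=(-7)-12=-19
after add ecx, 4: ecx=208+4=212
after add edx, 1: edx=2+1=3
cmp edx, 5  (cmp 3,5)
jl body: taken
after add ebx, edx: ebx=(-19)+3=-16
after mov esi, [ecx]: esi=M[212]=30
after sub ebx, esi: ebx=(-16)-30=-46
after add ecx, 4: ecx=212+4=216
after add edx, 1: edx=3+1=4
cmp edx, 5  (cmp 4,5)
jl body: taken
after add ebx, edx: ebx=(-46)+4=-42
after mov esi, [ecx]: esi=M[216]=10
after sub ebx, esi: ebx=(-42)-10=-52
after add ecx, 4: ecx=216+4=220
after add edx, 1: edx=4+1=5
cmp edx, 5  (cmp 5,5)
jl body: not taken
mov [208], esi → M[208]=10
halt.
Total executed instructions: 41.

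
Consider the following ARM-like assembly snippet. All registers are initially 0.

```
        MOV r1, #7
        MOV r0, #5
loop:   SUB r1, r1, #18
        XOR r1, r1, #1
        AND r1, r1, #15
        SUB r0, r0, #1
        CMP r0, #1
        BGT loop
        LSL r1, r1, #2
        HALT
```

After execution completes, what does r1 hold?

60

MOV r1, #7 → r1=7
MOV r0, #5 → r0=5
SUB r1, r1, #18 → r1=7-18=-11
XOR r1, r1, #1 → r1=(-11)^1=-12
AND r1, r1, #15 → r1=(-12)&15=4
SUB r0, r0, #1 → r0=5-1=4
CMP r0, #1  (cmp 4,1)
BGT loop: taken
SUB r1, r1, #18 → r1=4-18=-14
XOR r1, r1, #1 → r1=(-14)^1=-13
AND r1, r1, #15 → r1=(-13)&15=3
SUB r0, r0, #1 → r0=4-1=3
CMP r0, #1  (cmp 3,1)
BGT loop: taken
SUB r1, r1, #18 → r1=3-18=-15
XOR r1, r1, #1 → r1=(-15)^1=-16
AND r1, r1, #15 → r1=(-16)&15=0
SUB r0, r0, #1 → r0=3-1=2
CMP r0, #1  (cmp 2,1)
BGT loop: taken
SUB r1, r1, #18 → r1=0-18=-18
XOR r1, r1, #1 → r1=(-18)^1=-17
AND r1, r1, #15 → r1=(-17)&15=15
SUB r0, r0, #1 → r0=2-1=1
CMP r0, #1  (cmp 1,1)
BGT loop: not taken
LSL r1, r1, #2 → r1=15<<2=60
halt.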